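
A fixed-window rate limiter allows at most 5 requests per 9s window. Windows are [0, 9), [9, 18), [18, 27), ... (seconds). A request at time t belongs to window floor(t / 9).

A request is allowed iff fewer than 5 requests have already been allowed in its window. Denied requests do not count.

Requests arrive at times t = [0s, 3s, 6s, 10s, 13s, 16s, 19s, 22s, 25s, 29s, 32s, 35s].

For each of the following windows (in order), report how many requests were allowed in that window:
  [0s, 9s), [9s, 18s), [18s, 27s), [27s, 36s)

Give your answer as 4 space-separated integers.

Processing requests:
  req#1 t=0s (window 0): ALLOW
  req#2 t=3s (window 0): ALLOW
  req#3 t=6s (window 0): ALLOW
  req#4 t=10s (window 1): ALLOW
  req#5 t=13s (window 1): ALLOW
  req#6 t=16s (window 1): ALLOW
  req#7 t=19s (window 2): ALLOW
  req#8 t=22s (window 2): ALLOW
  req#9 t=25s (window 2): ALLOW
  req#10 t=29s (window 3): ALLOW
  req#11 t=32s (window 3): ALLOW
  req#12 t=35s (window 3): ALLOW

Allowed counts by window: 3 3 3 3

Answer: 3 3 3 3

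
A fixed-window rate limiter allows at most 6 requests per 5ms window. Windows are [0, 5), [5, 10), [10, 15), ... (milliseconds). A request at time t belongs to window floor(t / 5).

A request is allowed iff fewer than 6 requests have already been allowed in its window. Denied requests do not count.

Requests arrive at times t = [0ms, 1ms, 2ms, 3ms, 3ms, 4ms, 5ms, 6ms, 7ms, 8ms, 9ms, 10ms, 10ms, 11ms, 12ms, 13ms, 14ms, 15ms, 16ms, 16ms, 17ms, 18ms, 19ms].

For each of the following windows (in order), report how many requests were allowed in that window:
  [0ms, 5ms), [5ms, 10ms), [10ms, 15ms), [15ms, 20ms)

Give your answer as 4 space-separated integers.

Answer: 6 5 6 6

Derivation:
Processing requests:
  req#1 t=0ms (window 0): ALLOW
  req#2 t=1ms (window 0): ALLOW
  req#3 t=2ms (window 0): ALLOW
  req#4 t=3ms (window 0): ALLOW
  req#5 t=3ms (window 0): ALLOW
  req#6 t=4ms (window 0): ALLOW
  req#7 t=5ms (window 1): ALLOW
  req#8 t=6ms (window 1): ALLOW
  req#9 t=7ms (window 1): ALLOW
  req#10 t=8ms (window 1): ALLOW
  req#11 t=9ms (window 1): ALLOW
  req#12 t=10ms (window 2): ALLOW
  req#13 t=10ms (window 2): ALLOW
  req#14 t=11ms (window 2): ALLOW
  req#15 t=12ms (window 2): ALLOW
  req#16 t=13ms (window 2): ALLOW
  req#17 t=14ms (window 2): ALLOW
  req#18 t=15ms (window 3): ALLOW
  req#19 t=16ms (window 3): ALLOW
  req#20 t=16ms (window 3): ALLOW
  req#21 t=17ms (window 3): ALLOW
  req#22 t=18ms (window 3): ALLOW
  req#23 t=19ms (window 3): ALLOW

Allowed counts by window: 6 5 6 6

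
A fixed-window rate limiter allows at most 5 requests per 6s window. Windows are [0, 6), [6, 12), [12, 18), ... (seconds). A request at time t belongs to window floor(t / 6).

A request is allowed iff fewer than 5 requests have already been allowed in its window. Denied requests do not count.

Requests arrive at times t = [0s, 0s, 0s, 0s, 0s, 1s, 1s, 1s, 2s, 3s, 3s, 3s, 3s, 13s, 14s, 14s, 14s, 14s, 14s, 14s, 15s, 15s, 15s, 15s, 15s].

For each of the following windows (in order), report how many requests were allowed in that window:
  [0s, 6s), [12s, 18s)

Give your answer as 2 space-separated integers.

Processing requests:
  req#1 t=0s (window 0): ALLOW
  req#2 t=0s (window 0): ALLOW
  req#3 t=0s (window 0): ALLOW
  req#4 t=0s (window 0): ALLOW
  req#5 t=0s (window 0): ALLOW
  req#6 t=1s (window 0): DENY
  req#7 t=1s (window 0): DENY
  req#8 t=1s (window 0): DENY
  req#9 t=2s (window 0): DENY
  req#10 t=3s (window 0): DENY
  req#11 t=3s (window 0): DENY
  req#12 t=3s (window 0): DENY
  req#13 t=3s (window 0): DENY
  req#14 t=13s (window 2): ALLOW
  req#15 t=14s (window 2): ALLOW
  req#16 t=14s (window 2): ALLOW
  req#17 t=14s (window 2): ALLOW
  req#18 t=14s (window 2): ALLOW
  req#19 t=14s (window 2): DENY
  req#20 t=14s (window 2): DENY
  req#21 t=15s (window 2): DENY
  req#22 t=15s (window 2): DENY
  req#23 t=15s (window 2): DENY
  req#24 t=15s (window 2): DENY
  req#25 t=15s (window 2): DENY

Allowed counts by window: 5 5

Answer: 5 5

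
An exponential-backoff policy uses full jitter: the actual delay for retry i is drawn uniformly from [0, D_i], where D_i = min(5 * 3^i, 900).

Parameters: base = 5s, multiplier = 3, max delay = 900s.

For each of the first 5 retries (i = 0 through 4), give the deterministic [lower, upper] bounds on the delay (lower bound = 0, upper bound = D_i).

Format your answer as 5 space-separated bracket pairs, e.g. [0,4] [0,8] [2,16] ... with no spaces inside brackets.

Computing bounds per retry:
  i=0: D_i=min(5*3^0,900)=5, bounds=[0,5]
  i=1: D_i=min(5*3^1,900)=15, bounds=[0,15]
  i=2: D_i=min(5*3^2,900)=45, bounds=[0,45]
  i=3: D_i=min(5*3^3,900)=135, bounds=[0,135]
  i=4: D_i=min(5*3^4,900)=405, bounds=[0,405]

Answer: [0,5] [0,15] [0,45] [0,135] [0,405]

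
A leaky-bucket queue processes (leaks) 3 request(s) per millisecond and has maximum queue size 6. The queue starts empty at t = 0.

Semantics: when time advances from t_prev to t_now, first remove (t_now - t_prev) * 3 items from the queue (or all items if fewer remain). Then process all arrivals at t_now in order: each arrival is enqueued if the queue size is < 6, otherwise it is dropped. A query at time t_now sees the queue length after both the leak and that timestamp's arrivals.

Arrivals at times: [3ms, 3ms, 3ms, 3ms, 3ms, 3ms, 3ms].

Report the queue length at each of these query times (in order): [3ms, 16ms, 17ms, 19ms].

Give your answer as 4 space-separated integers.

Answer: 6 0 0 0

Derivation:
Queue lengths at query times:
  query t=3ms: backlog = 6
  query t=16ms: backlog = 0
  query t=17ms: backlog = 0
  query t=19ms: backlog = 0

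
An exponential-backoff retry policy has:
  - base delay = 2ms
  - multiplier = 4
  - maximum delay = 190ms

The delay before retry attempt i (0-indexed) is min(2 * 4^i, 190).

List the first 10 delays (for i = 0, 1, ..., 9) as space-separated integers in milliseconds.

Computing each delay:
  i=0: min(2*4^0, 190) = 2
  i=1: min(2*4^1, 190) = 8
  i=2: min(2*4^2, 190) = 32
  i=3: min(2*4^3, 190) = 128
  i=4: min(2*4^4, 190) = 190
  i=5: min(2*4^5, 190) = 190
  i=6: min(2*4^6, 190) = 190
  i=7: min(2*4^7, 190) = 190
  i=8: min(2*4^8, 190) = 190
  i=9: min(2*4^9, 190) = 190

Answer: 2 8 32 128 190 190 190 190 190 190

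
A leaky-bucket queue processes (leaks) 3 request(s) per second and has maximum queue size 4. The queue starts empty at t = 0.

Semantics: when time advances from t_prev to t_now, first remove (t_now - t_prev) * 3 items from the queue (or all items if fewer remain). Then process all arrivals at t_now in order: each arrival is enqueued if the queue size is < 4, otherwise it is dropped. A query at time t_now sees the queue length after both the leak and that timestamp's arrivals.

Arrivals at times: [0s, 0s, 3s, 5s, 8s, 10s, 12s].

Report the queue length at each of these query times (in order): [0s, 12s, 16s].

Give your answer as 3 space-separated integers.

Answer: 2 1 0

Derivation:
Queue lengths at query times:
  query t=0s: backlog = 2
  query t=12s: backlog = 1
  query t=16s: backlog = 0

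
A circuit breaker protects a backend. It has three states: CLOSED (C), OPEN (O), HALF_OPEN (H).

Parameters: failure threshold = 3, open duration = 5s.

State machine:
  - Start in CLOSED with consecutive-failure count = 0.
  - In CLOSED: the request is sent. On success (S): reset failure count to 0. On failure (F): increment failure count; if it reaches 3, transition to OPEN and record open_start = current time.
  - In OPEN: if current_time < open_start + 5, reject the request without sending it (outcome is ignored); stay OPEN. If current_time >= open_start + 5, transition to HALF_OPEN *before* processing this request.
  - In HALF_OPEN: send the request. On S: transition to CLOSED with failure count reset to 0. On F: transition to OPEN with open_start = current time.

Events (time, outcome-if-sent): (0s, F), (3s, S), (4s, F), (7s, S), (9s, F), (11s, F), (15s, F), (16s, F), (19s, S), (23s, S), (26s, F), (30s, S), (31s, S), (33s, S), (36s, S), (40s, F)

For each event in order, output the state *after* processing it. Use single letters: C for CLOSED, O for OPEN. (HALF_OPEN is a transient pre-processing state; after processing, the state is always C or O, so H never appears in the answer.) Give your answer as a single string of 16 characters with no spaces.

State after each event:
  event#1 t=0s outcome=F: state=CLOSED
  event#2 t=3s outcome=S: state=CLOSED
  event#3 t=4s outcome=F: state=CLOSED
  event#4 t=7s outcome=S: state=CLOSED
  event#5 t=9s outcome=F: state=CLOSED
  event#6 t=11s outcome=F: state=CLOSED
  event#7 t=15s outcome=F: state=OPEN
  event#8 t=16s outcome=F: state=OPEN
  event#9 t=19s outcome=S: state=OPEN
  event#10 t=23s outcome=S: state=CLOSED
  event#11 t=26s outcome=F: state=CLOSED
  event#12 t=30s outcome=S: state=CLOSED
  event#13 t=31s outcome=S: state=CLOSED
  event#14 t=33s outcome=S: state=CLOSED
  event#15 t=36s outcome=S: state=CLOSED
  event#16 t=40s outcome=F: state=CLOSED

Answer: CCCCCCOOOCCCCCCC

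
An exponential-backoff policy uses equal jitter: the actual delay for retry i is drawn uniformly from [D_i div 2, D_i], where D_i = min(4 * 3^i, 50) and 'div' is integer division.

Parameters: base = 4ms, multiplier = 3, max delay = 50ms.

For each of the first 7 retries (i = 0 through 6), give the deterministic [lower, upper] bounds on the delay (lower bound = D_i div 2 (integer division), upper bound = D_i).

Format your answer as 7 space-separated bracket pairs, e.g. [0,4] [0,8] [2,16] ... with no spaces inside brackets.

Answer: [2,4] [6,12] [18,36] [25,50] [25,50] [25,50] [25,50]

Derivation:
Computing bounds per retry:
  i=0: D_i=min(4*3^0,50)=4, bounds=[2,4]
  i=1: D_i=min(4*3^1,50)=12, bounds=[6,12]
  i=2: D_i=min(4*3^2,50)=36, bounds=[18,36]
  i=3: D_i=min(4*3^3,50)=50, bounds=[25,50]
  i=4: D_i=min(4*3^4,50)=50, bounds=[25,50]
  i=5: D_i=min(4*3^5,50)=50, bounds=[25,50]
  i=6: D_i=min(4*3^6,50)=50, bounds=[25,50]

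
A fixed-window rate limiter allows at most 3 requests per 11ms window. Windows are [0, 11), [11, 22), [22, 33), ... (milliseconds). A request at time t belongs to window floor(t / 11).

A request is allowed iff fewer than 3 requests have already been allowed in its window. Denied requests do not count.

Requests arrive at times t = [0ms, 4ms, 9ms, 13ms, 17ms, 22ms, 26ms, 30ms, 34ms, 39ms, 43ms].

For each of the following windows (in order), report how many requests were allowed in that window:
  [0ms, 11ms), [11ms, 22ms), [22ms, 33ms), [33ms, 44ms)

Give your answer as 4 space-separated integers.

Processing requests:
  req#1 t=0ms (window 0): ALLOW
  req#2 t=4ms (window 0): ALLOW
  req#3 t=9ms (window 0): ALLOW
  req#4 t=13ms (window 1): ALLOW
  req#5 t=17ms (window 1): ALLOW
  req#6 t=22ms (window 2): ALLOW
  req#7 t=26ms (window 2): ALLOW
  req#8 t=30ms (window 2): ALLOW
  req#9 t=34ms (window 3): ALLOW
  req#10 t=39ms (window 3): ALLOW
  req#11 t=43ms (window 3): ALLOW

Allowed counts by window: 3 2 3 3

Answer: 3 2 3 3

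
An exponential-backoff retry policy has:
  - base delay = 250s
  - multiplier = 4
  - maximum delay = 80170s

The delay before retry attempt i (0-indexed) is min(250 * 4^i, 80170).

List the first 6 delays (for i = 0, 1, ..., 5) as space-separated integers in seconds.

Answer: 250 1000 4000 16000 64000 80170

Derivation:
Computing each delay:
  i=0: min(250*4^0, 80170) = 250
  i=1: min(250*4^1, 80170) = 1000
  i=2: min(250*4^2, 80170) = 4000
  i=3: min(250*4^3, 80170) = 16000
  i=4: min(250*4^4, 80170) = 64000
  i=5: min(250*4^5, 80170) = 80170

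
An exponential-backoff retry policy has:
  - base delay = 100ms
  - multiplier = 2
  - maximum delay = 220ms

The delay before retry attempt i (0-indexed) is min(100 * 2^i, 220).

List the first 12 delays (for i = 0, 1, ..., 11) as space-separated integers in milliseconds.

Computing each delay:
  i=0: min(100*2^0, 220) = 100
  i=1: min(100*2^1, 220) = 200
  i=2: min(100*2^2, 220) = 220
  i=3: min(100*2^3, 220) = 220
  i=4: min(100*2^4, 220) = 220
  i=5: min(100*2^5, 220) = 220
  i=6: min(100*2^6, 220) = 220
  i=7: min(100*2^7, 220) = 220
  i=8: min(100*2^8, 220) = 220
  i=9: min(100*2^9, 220) = 220
  i=10: min(100*2^10, 220) = 220
  i=11: min(100*2^11, 220) = 220

Answer: 100 200 220 220 220 220 220 220 220 220 220 220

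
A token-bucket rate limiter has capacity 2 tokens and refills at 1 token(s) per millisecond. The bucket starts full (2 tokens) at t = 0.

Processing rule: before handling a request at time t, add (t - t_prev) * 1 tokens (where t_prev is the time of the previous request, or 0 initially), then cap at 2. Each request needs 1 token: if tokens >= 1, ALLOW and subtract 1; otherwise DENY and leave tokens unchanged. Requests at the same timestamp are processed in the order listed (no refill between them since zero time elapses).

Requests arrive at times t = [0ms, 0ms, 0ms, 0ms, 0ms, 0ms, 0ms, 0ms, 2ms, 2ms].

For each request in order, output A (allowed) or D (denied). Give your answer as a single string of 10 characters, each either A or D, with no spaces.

Answer: AADDDDDDAA

Derivation:
Simulating step by step:
  req#1 t=0ms: ALLOW
  req#2 t=0ms: ALLOW
  req#3 t=0ms: DENY
  req#4 t=0ms: DENY
  req#5 t=0ms: DENY
  req#6 t=0ms: DENY
  req#7 t=0ms: DENY
  req#8 t=0ms: DENY
  req#9 t=2ms: ALLOW
  req#10 t=2ms: ALLOW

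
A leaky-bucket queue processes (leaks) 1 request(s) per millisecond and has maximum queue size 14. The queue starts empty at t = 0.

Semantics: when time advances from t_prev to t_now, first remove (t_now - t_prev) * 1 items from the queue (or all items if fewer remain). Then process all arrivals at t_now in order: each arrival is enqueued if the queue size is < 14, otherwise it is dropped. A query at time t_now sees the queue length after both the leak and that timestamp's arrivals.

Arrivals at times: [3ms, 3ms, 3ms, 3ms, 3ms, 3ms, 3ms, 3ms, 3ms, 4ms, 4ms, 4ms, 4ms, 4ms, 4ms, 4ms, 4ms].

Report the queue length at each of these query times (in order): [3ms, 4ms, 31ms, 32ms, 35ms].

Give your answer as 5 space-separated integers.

Queue lengths at query times:
  query t=3ms: backlog = 9
  query t=4ms: backlog = 14
  query t=31ms: backlog = 0
  query t=32ms: backlog = 0
  query t=35ms: backlog = 0

Answer: 9 14 0 0 0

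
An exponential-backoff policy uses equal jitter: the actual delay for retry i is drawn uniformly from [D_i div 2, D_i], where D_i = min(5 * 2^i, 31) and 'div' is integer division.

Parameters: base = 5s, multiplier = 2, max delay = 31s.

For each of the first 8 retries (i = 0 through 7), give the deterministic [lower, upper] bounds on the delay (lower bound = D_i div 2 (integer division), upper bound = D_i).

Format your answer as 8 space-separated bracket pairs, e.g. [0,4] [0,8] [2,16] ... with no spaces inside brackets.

Computing bounds per retry:
  i=0: D_i=min(5*2^0,31)=5, bounds=[2,5]
  i=1: D_i=min(5*2^1,31)=10, bounds=[5,10]
  i=2: D_i=min(5*2^2,31)=20, bounds=[10,20]
  i=3: D_i=min(5*2^3,31)=31, bounds=[15,31]
  i=4: D_i=min(5*2^4,31)=31, bounds=[15,31]
  i=5: D_i=min(5*2^5,31)=31, bounds=[15,31]
  i=6: D_i=min(5*2^6,31)=31, bounds=[15,31]
  i=7: D_i=min(5*2^7,31)=31, bounds=[15,31]

Answer: [2,5] [5,10] [10,20] [15,31] [15,31] [15,31] [15,31] [15,31]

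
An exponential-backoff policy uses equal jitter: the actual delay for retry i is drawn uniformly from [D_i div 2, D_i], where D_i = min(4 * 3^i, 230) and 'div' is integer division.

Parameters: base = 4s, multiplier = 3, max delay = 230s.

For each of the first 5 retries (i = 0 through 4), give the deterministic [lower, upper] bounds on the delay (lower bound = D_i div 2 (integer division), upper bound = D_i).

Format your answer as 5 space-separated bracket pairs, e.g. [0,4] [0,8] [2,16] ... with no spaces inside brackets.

Computing bounds per retry:
  i=0: D_i=min(4*3^0,230)=4, bounds=[2,4]
  i=1: D_i=min(4*3^1,230)=12, bounds=[6,12]
  i=2: D_i=min(4*3^2,230)=36, bounds=[18,36]
  i=3: D_i=min(4*3^3,230)=108, bounds=[54,108]
  i=4: D_i=min(4*3^4,230)=230, bounds=[115,230]

Answer: [2,4] [6,12] [18,36] [54,108] [115,230]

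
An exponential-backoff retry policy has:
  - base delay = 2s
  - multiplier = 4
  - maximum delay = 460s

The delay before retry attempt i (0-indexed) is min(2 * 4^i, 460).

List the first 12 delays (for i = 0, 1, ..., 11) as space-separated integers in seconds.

Computing each delay:
  i=0: min(2*4^0, 460) = 2
  i=1: min(2*4^1, 460) = 8
  i=2: min(2*4^2, 460) = 32
  i=3: min(2*4^3, 460) = 128
  i=4: min(2*4^4, 460) = 460
  i=5: min(2*4^5, 460) = 460
  i=6: min(2*4^6, 460) = 460
  i=7: min(2*4^7, 460) = 460
  i=8: min(2*4^8, 460) = 460
  i=9: min(2*4^9, 460) = 460
  i=10: min(2*4^10, 460) = 460
  i=11: min(2*4^11, 460) = 460

Answer: 2 8 32 128 460 460 460 460 460 460 460 460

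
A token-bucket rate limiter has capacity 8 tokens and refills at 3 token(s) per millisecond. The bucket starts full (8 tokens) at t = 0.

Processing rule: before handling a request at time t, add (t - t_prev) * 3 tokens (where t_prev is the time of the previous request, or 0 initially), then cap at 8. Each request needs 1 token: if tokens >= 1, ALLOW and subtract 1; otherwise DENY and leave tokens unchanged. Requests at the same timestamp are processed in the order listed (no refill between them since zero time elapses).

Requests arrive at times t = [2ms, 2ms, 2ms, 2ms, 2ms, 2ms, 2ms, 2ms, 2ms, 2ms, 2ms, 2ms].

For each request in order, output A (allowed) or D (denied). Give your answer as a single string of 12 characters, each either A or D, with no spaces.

Simulating step by step:
  req#1 t=2ms: ALLOW
  req#2 t=2ms: ALLOW
  req#3 t=2ms: ALLOW
  req#4 t=2ms: ALLOW
  req#5 t=2ms: ALLOW
  req#6 t=2ms: ALLOW
  req#7 t=2ms: ALLOW
  req#8 t=2ms: ALLOW
  req#9 t=2ms: DENY
  req#10 t=2ms: DENY
  req#11 t=2ms: DENY
  req#12 t=2ms: DENY

Answer: AAAAAAAADDDD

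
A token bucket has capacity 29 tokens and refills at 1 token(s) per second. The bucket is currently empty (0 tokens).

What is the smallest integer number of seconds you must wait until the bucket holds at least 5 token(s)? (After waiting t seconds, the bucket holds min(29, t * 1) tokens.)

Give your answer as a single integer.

Need t * 1 >= 5, so t >= 5/1.
Smallest integer t = ceil(5/1) = 5.

Answer: 5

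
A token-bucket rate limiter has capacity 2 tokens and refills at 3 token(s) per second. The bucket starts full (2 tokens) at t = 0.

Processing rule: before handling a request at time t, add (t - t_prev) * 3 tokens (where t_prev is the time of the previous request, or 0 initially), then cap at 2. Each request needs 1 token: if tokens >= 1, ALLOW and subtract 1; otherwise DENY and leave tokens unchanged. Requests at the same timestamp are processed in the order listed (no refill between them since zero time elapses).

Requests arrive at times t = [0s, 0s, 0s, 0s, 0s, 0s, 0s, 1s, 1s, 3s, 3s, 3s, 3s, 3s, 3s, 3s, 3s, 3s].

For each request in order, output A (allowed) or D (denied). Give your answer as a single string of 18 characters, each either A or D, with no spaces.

Answer: AADDDDDAAAADDDDDDD

Derivation:
Simulating step by step:
  req#1 t=0s: ALLOW
  req#2 t=0s: ALLOW
  req#3 t=0s: DENY
  req#4 t=0s: DENY
  req#5 t=0s: DENY
  req#6 t=0s: DENY
  req#7 t=0s: DENY
  req#8 t=1s: ALLOW
  req#9 t=1s: ALLOW
  req#10 t=3s: ALLOW
  req#11 t=3s: ALLOW
  req#12 t=3s: DENY
  req#13 t=3s: DENY
  req#14 t=3s: DENY
  req#15 t=3s: DENY
  req#16 t=3s: DENY
  req#17 t=3s: DENY
  req#18 t=3s: DENY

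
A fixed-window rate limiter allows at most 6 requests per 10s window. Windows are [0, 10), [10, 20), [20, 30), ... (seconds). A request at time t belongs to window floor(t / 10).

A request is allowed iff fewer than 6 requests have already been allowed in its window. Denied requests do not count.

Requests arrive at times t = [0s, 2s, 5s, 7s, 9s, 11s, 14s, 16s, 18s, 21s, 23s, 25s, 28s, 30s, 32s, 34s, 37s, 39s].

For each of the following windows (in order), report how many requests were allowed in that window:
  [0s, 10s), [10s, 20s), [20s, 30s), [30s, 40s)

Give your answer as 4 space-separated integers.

Answer: 5 4 4 5

Derivation:
Processing requests:
  req#1 t=0s (window 0): ALLOW
  req#2 t=2s (window 0): ALLOW
  req#3 t=5s (window 0): ALLOW
  req#4 t=7s (window 0): ALLOW
  req#5 t=9s (window 0): ALLOW
  req#6 t=11s (window 1): ALLOW
  req#7 t=14s (window 1): ALLOW
  req#8 t=16s (window 1): ALLOW
  req#9 t=18s (window 1): ALLOW
  req#10 t=21s (window 2): ALLOW
  req#11 t=23s (window 2): ALLOW
  req#12 t=25s (window 2): ALLOW
  req#13 t=28s (window 2): ALLOW
  req#14 t=30s (window 3): ALLOW
  req#15 t=32s (window 3): ALLOW
  req#16 t=34s (window 3): ALLOW
  req#17 t=37s (window 3): ALLOW
  req#18 t=39s (window 3): ALLOW

Allowed counts by window: 5 4 4 5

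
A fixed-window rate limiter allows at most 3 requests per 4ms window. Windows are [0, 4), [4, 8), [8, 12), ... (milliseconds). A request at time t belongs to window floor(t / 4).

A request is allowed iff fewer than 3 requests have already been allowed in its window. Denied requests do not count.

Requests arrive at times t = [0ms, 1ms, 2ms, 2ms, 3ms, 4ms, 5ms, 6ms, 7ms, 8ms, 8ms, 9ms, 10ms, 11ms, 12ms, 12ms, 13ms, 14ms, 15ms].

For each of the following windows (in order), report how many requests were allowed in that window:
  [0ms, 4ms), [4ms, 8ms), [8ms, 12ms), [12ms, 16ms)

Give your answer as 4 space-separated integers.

Processing requests:
  req#1 t=0ms (window 0): ALLOW
  req#2 t=1ms (window 0): ALLOW
  req#3 t=2ms (window 0): ALLOW
  req#4 t=2ms (window 0): DENY
  req#5 t=3ms (window 0): DENY
  req#6 t=4ms (window 1): ALLOW
  req#7 t=5ms (window 1): ALLOW
  req#8 t=6ms (window 1): ALLOW
  req#9 t=7ms (window 1): DENY
  req#10 t=8ms (window 2): ALLOW
  req#11 t=8ms (window 2): ALLOW
  req#12 t=9ms (window 2): ALLOW
  req#13 t=10ms (window 2): DENY
  req#14 t=11ms (window 2): DENY
  req#15 t=12ms (window 3): ALLOW
  req#16 t=12ms (window 3): ALLOW
  req#17 t=13ms (window 3): ALLOW
  req#18 t=14ms (window 3): DENY
  req#19 t=15ms (window 3): DENY

Allowed counts by window: 3 3 3 3

Answer: 3 3 3 3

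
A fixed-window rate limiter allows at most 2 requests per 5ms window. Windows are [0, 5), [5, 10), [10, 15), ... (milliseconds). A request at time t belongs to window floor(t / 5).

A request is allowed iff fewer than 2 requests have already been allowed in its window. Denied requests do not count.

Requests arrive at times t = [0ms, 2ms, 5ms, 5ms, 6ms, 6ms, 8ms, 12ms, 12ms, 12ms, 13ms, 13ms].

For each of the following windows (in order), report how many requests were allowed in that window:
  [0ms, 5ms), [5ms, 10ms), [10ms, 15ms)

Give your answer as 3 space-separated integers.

Processing requests:
  req#1 t=0ms (window 0): ALLOW
  req#2 t=2ms (window 0): ALLOW
  req#3 t=5ms (window 1): ALLOW
  req#4 t=5ms (window 1): ALLOW
  req#5 t=6ms (window 1): DENY
  req#6 t=6ms (window 1): DENY
  req#7 t=8ms (window 1): DENY
  req#8 t=12ms (window 2): ALLOW
  req#9 t=12ms (window 2): ALLOW
  req#10 t=12ms (window 2): DENY
  req#11 t=13ms (window 2): DENY
  req#12 t=13ms (window 2): DENY

Allowed counts by window: 2 2 2

Answer: 2 2 2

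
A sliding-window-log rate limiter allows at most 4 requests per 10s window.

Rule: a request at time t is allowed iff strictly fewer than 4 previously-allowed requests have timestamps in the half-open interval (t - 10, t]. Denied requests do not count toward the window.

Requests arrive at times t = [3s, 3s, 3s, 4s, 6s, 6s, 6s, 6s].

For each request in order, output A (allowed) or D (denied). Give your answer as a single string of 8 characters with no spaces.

Tracking allowed requests in the window:
  req#1 t=3s: ALLOW
  req#2 t=3s: ALLOW
  req#3 t=3s: ALLOW
  req#4 t=4s: ALLOW
  req#5 t=6s: DENY
  req#6 t=6s: DENY
  req#7 t=6s: DENY
  req#8 t=6s: DENY

Answer: AAAADDDD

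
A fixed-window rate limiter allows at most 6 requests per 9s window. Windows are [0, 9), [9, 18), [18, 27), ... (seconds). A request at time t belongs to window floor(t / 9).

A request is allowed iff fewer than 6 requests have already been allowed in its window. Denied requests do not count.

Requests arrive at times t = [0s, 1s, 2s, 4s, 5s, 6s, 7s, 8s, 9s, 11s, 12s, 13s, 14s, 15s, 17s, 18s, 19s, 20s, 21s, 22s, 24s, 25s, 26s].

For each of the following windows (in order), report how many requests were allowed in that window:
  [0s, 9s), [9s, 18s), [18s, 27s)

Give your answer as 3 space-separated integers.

Answer: 6 6 6

Derivation:
Processing requests:
  req#1 t=0s (window 0): ALLOW
  req#2 t=1s (window 0): ALLOW
  req#3 t=2s (window 0): ALLOW
  req#4 t=4s (window 0): ALLOW
  req#5 t=5s (window 0): ALLOW
  req#6 t=6s (window 0): ALLOW
  req#7 t=7s (window 0): DENY
  req#8 t=8s (window 0): DENY
  req#9 t=9s (window 1): ALLOW
  req#10 t=11s (window 1): ALLOW
  req#11 t=12s (window 1): ALLOW
  req#12 t=13s (window 1): ALLOW
  req#13 t=14s (window 1): ALLOW
  req#14 t=15s (window 1): ALLOW
  req#15 t=17s (window 1): DENY
  req#16 t=18s (window 2): ALLOW
  req#17 t=19s (window 2): ALLOW
  req#18 t=20s (window 2): ALLOW
  req#19 t=21s (window 2): ALLOW
  req#20 t=22s (window 2): ALLOW
  req#21 t=24s (window 2): ALLOW
  req#22 t=25s (window 2): DENY
  req#23 t=26s (window 2): DENY

Allowed counts by window: 6 6 6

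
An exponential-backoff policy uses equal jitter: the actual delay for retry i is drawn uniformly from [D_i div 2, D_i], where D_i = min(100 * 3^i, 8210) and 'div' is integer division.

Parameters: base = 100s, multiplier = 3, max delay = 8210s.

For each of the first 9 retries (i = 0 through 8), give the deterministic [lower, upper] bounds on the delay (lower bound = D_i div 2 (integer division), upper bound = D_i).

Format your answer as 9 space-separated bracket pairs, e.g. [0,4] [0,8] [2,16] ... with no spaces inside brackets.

Computing bounds per retry:
  i=0: D_i=min(100*3^0,8210)=100, bounds=[50,100]
  i=1: D_i=min(100*3^1,8210)=300, bounds=[150,300]
  i=2: D_i=min(100*3^2,8210)=900, bounds=[450,900]
  i=3: D_i=min(100*3^3,8210)=2700, bounds=[1350,2700]
  i=4: D_i=min(100*3^4,8210)=8100, bounds=[4050,8100]
  i=5: D_i=min(100*3^5,8210)=8210, bounds=[4105,8210]
  i=6: D_i=min(100*3^6,8210)=8210, bounds=[4105,8210]
  i=7: D_i=min(100*3^7,8210)=8210, bounds=[4105,8210]
  i=8: D_i=min(100*3^8,8210)=8210, bounds=[4105,8210]

Answer: [50,100] [150,300] [450,900] [1350,2700] [4050,8100] [4105,8210] [4105,8210] [4105,8210] [4105,8210]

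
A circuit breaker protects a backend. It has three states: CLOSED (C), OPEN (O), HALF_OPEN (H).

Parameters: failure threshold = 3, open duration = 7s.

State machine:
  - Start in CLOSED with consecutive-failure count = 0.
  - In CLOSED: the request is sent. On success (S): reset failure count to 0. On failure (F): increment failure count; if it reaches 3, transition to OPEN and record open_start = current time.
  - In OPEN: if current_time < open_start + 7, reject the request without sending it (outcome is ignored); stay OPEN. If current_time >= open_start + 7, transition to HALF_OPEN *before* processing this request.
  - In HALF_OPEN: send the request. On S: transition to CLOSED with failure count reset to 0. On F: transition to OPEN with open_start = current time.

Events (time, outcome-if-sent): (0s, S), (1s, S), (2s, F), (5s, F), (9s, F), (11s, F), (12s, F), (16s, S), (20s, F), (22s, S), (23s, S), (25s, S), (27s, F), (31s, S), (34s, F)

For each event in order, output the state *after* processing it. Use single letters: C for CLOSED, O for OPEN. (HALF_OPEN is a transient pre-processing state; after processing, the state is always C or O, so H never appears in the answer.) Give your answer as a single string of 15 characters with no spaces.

Answer: CCCCOOOCCCCCCCC

Derivation:
State after each event:
  event#1 t=0s outcome=S: state=CLOSED
  event#2 t=1s outcome=S: state=CLOSED
  event#3 t=2s outcome=F: state=CLOSED
  event#4 t=5s outcome=F: state=CLOSED
  event#5 t=9s outcome=F: state=OPEN
  event#6 t=11s outcome=F: state=OPEN
  event#7 t=12s outcome=F: state=OPEN
  event#8 t=16s outcome=S: state=CLOSED
  event#9 t=20s outcome=F: state=CLOSED
  event#10 t=22s outcome=S: state=CLOSED
  event#11 t=23s outcome=S: state=CLOSED
  event#12 t=25s outcome=S: state=CLOSED
  event#13 t=27s outcome=F: state=CLOSED
  event#14 t=31s outcome=S: state=CLOSED
  event#15 t=34s outcome=F: state=CLOSED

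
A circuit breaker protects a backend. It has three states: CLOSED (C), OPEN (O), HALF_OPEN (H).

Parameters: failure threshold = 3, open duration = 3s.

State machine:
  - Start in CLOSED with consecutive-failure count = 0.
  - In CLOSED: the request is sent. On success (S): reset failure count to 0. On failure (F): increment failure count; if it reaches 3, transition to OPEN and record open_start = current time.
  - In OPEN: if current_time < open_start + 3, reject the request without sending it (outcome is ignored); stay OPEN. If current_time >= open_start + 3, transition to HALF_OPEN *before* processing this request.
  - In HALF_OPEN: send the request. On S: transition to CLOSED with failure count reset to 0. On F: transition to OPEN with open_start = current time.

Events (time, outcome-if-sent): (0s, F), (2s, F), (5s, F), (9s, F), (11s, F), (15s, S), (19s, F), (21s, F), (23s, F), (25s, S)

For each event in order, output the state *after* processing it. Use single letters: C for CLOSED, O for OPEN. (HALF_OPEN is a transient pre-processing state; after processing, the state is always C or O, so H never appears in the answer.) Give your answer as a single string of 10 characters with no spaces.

Answer: CCOOOCCCOO

Derivation:
State after each event:
  event#1 t=0s outcome=F: state=CLOSED
  event#2 t=2s outcome=F: state=CLOSED
  event#3 t=5s outcome=F: state=OPEN
  event#4 t=9s outcome=F: state=OPEN
  event#5 t=11s outcome=F: state=OPEN
  event#6 t=15s outcome=S: state=CLOSED
  event#7 t=19s outcome=F: state=CLOSED
  event#8 t=21s outcome=F: state=CLOSED
  event#9 t=23s outcome=F: state=OPEN
  event#10 t=25s outcome=S: state=OPEN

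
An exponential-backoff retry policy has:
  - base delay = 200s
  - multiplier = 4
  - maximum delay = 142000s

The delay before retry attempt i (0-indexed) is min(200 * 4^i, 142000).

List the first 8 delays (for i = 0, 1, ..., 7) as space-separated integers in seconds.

Answer: 200 800 3200 12800 51200 142000 142000 142000

Derivation:
Computing each delay:
  i=0: min(200*4^0, 142000) = 200
  i=1: min(200*4^1, 142000) = 800
  i=2: min(200*4^2, 142000) = 3200
  i=3: min(200*4^3, 142000) = 12800
  i=4: min(200*4^4, 142000) = 51200
  i=5: min(200*4^5, 142000) = 142000
  i=6: min(200*4^6, 142000) = 142000
  i=7: min(200*4^7, 142000) = 142000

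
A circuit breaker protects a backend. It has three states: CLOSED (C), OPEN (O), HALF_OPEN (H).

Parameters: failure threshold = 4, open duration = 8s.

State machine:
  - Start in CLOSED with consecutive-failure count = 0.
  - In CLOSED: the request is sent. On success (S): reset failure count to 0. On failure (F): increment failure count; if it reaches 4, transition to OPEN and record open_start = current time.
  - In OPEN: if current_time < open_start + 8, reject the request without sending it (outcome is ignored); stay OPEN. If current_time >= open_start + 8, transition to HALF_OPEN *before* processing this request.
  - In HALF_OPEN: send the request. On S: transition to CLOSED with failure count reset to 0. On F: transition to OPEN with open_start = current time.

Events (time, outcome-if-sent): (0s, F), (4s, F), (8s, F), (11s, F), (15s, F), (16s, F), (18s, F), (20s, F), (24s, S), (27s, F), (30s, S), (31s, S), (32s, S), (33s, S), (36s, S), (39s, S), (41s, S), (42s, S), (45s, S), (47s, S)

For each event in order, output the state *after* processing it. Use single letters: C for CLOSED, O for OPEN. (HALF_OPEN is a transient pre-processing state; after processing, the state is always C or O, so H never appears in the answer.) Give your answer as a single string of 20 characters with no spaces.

State after each event:
  event#1 t=0s outcome=F: state=CLOSED
  event#2 t=4s outcome=F: state=CLOSED
  event#3 t=8s outcome=F: state=CLOSED
  event#4 t=11s outcome=F: state=OPEN
  event#5 t=15s outcome=F: state=OPEN
  event#6 t=16s outcome=F: state=OPEN
  event#7 t=18s outcome=F: state=OPEN
  event#8 t=20s outcome=F: state=OPEN
  event#9 t=24s outcome=S: state=OPEN
  event#10 t=27s outcome=F: state=OPEN
  event#11 t=30s outcome=S: state=CLOSED
  event#12 t=31s outcome=S: state=CLOSED
  event#13 t=32s outcome=S: state=CLOSED
  event#14 t=33s outcome=S: state=CLOSED
  event#15 t=36s outcome=S: state=CLOSED
  event#16 t=39s outcome=S: state=CLOSED
  event#17 t=41s outcome=S: state=CLOSED
  event#18 t=42s outcome=S: state=CLOSED
  event#19 t=45s outcome=S: state=CLOSED
  event#20 t=47s outcome=S: state=CLOSED

Answer: CCCOOOOOOOCCCCCCCCCC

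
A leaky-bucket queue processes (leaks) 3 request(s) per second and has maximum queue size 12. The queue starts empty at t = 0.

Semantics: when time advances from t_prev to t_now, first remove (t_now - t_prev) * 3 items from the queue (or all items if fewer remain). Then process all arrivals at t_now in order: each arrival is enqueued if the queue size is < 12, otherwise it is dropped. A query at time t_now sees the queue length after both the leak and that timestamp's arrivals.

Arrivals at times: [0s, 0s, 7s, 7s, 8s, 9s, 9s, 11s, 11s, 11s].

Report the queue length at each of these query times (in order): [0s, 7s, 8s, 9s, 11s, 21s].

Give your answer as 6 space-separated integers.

Answer: 2 2 1 2 3 0

Derivation:
Queue lengths at query times:
  query t=0s: backlog = 2
  query t=7s: backlog = 2
  query t=8s: backlog = 1
  query t=9s: backlog = 2
  query t=11s: backlog = 3
  query t=21s: backlog = 0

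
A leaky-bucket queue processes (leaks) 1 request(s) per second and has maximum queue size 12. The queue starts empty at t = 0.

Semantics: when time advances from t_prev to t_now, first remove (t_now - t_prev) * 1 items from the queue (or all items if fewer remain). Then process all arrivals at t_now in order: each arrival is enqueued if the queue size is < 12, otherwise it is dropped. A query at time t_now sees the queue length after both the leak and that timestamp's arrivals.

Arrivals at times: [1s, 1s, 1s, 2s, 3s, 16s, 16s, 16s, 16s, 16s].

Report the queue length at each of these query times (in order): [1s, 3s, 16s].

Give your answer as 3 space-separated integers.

Answer: 3 3 5

Derivation:
Queue lengths at query times:
  query t=1s: backlog = 3
  query t=3s: backlog = 3
  query t=16s: backlog = 5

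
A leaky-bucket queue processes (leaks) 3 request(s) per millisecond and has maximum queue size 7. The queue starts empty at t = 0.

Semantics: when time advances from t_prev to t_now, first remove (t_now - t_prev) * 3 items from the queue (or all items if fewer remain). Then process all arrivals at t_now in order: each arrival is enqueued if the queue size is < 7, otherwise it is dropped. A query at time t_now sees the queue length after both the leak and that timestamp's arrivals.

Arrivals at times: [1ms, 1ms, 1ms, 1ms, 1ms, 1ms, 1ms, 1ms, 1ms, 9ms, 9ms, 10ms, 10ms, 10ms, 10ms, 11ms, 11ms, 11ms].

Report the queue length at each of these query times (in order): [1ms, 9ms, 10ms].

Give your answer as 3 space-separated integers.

Answer: 7 2 4

Derivation:
Queue lengths at query times:
  query t=1ms: backlog = 7
  query t=9ms: backlog = 2
  query t=10ms: backlog = 4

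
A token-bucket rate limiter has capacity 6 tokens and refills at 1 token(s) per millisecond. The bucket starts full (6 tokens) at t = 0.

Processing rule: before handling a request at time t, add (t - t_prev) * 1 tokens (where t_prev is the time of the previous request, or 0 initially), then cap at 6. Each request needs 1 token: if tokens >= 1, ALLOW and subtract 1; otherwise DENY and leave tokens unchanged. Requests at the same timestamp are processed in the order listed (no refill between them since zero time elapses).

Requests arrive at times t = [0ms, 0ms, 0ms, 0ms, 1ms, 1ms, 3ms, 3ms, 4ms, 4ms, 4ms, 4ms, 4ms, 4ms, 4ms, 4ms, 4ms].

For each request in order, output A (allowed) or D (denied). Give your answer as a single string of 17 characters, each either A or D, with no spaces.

Simulating step by step:
  req#1 t=0ms: ALLOW
  req#2 t=0ms: ALLOW
  req#3 t=0ms: ALLOW
  req#4 t=0ms: ALLOW
  req#5 t=1ms: ALLOW
  req#6 t=1ms: ALLOW
  req#7 t=3ms: ALLOW
  req#8 t=3ms: ALLOW
  req#9 t=4ms: ALLOW
  req#10 t=4ms: ALLOW
  req#11 t=4ms: DENY
  req#12 t=4ms: DENY
  req#13 t=4ms: DENY
  req#14 t=4ms: DENY
  req#15 t=4ms: DENY
  req#16 t=4ms: DENY
  req#17 t=4ms: DENY

Answer: AAAAAAAAAADDDDDDD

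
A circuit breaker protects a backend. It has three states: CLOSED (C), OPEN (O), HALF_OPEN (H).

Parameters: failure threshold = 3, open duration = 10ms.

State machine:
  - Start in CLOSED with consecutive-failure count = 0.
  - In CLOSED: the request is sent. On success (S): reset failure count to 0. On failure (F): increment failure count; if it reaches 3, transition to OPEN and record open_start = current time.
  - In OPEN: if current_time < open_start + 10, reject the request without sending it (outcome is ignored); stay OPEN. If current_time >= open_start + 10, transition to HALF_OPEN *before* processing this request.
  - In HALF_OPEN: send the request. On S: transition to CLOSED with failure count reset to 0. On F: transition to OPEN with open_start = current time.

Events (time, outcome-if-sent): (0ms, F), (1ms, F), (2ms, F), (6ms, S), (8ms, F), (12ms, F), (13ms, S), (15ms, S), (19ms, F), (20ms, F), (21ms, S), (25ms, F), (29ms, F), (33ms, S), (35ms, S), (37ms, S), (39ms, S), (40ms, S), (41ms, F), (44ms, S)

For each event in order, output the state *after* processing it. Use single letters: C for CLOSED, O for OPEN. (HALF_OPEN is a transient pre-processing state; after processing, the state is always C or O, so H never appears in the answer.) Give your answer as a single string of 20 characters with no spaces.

State after each event:
  event#1 t=0ms outcome=F: state=CLOSED
  event#2 t=1ms outcome=F: state=CLOSED
  event#3 t=2ms outcome=F: state=OPEN
  event#4 t=6ms outcome=S: state=OPEN
  event#5 t=8ms outcome=F: state=OPEN
  event#6 t=12ms outcome=F: state=OPEN
  event#7 t=13ms outcome=S: state=OPEN
  event#8 t=15ms outcome=S: state=OPEN
  event#9 t=19ms outcome=F: state=OPEN
  event#10 t=20ms outcome=F: state=OPEN
  event#11 t=21ms outcome=S: state=OPEN
  event#12 t=25ms outcome=F: state=OPEN
  event#13 t=29ms outcome=F: state=OPEN
  event#14 t=33ms outcome=S: state=OPEN
  event#15 t=35ms outcome=S: state=CLOSED
  event#16 t=37ms outcome=S: state=CLOSED
  event#17 t=39ms outcome=S: state=CLOSED
  event#18 t=40ms outcome=S: state=CLOSED
  event#19 t=41ms outcome=F: state=CLOSED
  event#20 t=44ms outcome=S: state=CLOSED

Answer: CCOOOOOOOOOOOOCCCCCC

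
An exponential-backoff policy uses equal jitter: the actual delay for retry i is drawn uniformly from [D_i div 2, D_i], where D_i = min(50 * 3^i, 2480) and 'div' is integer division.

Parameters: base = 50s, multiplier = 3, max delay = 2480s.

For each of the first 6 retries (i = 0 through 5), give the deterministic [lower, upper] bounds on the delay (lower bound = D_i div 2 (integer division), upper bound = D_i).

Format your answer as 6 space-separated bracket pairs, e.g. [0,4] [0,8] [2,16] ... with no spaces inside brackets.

Answer: [25,50] [75,150] [225,450] [675,1350] [1240,2480] [1240,2480]

Derivation:
Computing bounds per retry:
  i=0: D_i=min(50*3^0,2480)=50, bounds=[25,50]
  i=1: D_i=min(50*3^1,2480)=150, bounds=[75,150]
  i=2: D_i=min(50*3^2,2480)=450, bounds=[225,450]
  i=3: D_i=min(50*3^3,2480)=1350, bounds=[675,1350]
  i=4: D_i=min(50*3^4,2480)=2480, bounds=[1240,2480]
  i=5: D_i=min(50*3^5,2480)=2480, bounds=[1240,2480]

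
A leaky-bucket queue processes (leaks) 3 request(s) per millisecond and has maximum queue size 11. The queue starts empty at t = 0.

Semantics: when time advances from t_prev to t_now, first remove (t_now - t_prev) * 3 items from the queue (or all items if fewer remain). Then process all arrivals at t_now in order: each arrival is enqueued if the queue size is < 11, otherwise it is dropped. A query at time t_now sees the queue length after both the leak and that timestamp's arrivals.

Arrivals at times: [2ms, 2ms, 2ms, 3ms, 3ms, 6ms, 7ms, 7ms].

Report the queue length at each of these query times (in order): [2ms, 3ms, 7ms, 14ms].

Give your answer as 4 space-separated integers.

Queue lengths at query times:
  query t=2ms: backlog = 3
  query t=3ms: backlog = 2
  query t=7ms: backlog = 2
  query t=14ms: backlog = 0

Answer: 3 2 2 0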